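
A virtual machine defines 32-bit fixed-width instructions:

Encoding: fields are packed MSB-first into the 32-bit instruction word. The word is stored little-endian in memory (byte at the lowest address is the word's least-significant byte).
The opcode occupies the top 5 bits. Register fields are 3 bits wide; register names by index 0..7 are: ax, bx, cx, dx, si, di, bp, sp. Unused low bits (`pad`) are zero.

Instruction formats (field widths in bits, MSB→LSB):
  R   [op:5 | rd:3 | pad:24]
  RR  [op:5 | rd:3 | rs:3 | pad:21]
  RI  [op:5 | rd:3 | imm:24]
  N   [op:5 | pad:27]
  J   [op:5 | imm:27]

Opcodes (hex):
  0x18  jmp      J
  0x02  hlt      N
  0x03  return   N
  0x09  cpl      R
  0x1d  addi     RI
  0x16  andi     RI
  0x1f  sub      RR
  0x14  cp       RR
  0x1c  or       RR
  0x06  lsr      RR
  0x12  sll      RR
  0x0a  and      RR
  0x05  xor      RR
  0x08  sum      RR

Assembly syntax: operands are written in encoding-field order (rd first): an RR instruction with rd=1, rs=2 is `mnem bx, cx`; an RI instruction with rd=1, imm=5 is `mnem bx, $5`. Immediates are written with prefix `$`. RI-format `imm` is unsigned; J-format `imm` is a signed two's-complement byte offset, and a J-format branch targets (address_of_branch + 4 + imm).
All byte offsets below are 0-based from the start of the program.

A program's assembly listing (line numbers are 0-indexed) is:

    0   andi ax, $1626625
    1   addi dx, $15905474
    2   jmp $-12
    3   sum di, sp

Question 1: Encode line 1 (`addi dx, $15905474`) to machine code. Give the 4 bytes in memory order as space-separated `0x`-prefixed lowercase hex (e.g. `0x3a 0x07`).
0xc2 0xb2 0xf2 0xeb

L1: addi op=0x1d:5|rd=3:3|imm=15905474:24 ⇒ 0xebf2b2c2 ⇒ little c2 b2 f2 eb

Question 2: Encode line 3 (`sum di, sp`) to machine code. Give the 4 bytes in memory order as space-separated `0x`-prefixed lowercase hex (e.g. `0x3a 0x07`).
0x00 0x00 0xe0 0x45

3. sum fields op=0x8:5|rd=5:3|rs=7:3|pad=0:21 → word 45e00000h → 00 00 e0 45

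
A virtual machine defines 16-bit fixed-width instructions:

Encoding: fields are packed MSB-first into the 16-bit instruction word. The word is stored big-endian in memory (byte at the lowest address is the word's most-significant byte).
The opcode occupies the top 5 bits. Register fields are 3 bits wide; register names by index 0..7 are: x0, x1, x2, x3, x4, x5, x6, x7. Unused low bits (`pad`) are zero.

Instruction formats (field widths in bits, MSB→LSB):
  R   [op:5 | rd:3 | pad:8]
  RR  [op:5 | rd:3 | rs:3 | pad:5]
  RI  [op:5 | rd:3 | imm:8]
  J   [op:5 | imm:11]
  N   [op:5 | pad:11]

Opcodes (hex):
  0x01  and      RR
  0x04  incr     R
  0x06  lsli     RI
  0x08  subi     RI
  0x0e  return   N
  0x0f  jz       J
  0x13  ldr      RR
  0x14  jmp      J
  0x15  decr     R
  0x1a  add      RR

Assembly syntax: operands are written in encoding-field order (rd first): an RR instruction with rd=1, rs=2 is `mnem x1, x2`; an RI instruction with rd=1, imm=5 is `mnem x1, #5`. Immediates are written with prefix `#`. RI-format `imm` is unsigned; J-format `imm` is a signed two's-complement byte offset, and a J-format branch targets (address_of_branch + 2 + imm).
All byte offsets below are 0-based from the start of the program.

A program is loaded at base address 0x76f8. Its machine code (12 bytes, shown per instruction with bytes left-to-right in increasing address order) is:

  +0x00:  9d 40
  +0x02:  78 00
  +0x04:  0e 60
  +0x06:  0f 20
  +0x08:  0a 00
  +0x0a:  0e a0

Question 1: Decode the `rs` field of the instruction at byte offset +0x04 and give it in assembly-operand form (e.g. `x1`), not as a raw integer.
x3

[04] 0e 60 → 0x0e60
  top 5b → 0x1 → and [RR]
  rd@[10:8]=0x6 ⇒ x6
  rs@[7:5]=0x3 ⇒ x3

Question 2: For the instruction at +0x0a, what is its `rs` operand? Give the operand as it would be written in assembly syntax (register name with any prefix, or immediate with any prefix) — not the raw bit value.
x5

[0a] 0e a0 → 0x0ea0
  op=0x0ea0>>11=0x1 ⇒ and (RR)
  rd: (w>>8)&0x7=0x6 → x6
  rs: (w>>5)&0x7=0x5 → x5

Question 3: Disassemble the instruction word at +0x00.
ldr x5, x2

+0x00: 9d 40 ⇒ word 0x9d40 (big)
  opcode bits[15:11]=0x13: ldr/RR
  rd@[10:8]=0x5 ⇒ x5
  rs@[7:5]=0x2 ⇒ x2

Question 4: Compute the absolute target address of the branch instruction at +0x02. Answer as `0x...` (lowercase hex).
0x76fc

@+02  big-endian(78 00) = 0x7800
  top 5b → 0xf → jz [J]
  imm: (w>>0)&0x7ff=0x0 → #0
  target = base 0x76f8 + off 0x02 + 2 + imm 0 = 0x76fc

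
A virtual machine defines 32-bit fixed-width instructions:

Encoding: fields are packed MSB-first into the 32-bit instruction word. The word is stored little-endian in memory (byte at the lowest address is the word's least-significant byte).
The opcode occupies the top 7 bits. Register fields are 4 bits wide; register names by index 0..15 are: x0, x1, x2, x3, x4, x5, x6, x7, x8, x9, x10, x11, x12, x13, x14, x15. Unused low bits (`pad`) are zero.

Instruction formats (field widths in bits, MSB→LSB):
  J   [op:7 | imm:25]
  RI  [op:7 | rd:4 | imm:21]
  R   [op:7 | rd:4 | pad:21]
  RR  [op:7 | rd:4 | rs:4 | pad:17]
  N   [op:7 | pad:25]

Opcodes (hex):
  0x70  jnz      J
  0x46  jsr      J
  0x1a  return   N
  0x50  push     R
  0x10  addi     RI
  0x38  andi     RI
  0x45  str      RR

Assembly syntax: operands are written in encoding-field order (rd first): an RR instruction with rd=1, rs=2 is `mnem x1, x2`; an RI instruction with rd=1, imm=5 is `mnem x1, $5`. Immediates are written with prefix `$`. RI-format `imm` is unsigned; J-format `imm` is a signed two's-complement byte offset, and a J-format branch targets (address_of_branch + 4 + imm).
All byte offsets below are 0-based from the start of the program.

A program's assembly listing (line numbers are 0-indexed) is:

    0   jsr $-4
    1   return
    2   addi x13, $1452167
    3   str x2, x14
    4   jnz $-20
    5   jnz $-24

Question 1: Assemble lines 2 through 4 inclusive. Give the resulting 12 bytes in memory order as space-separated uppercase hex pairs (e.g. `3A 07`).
line 2 (addi): pack op=0x10:7|rd=13:4|imm=1452167:21 = 0x21b62887; little→ 87 28 b6 21
line 3 (str): pack op=0x45:7|rd=2:4|rs=14:4|pad=0:17 = 0x8a5c0000; little→ 00 00 5c 8a
line 4 (jnz): pack op=0x70:7|imm=-20:25 = 0xe1ffffec; little→ ec ff ff e1

87 28 B6 21 00 00 5C 8A EC FF FF E1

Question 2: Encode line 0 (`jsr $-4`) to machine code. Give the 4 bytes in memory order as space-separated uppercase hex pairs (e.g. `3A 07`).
L0: jsr op=0x46:7|imm=-4:25 ⇒ 0x8dfffffc ⇒ little fc ff ff 8d

FC FF FF 8D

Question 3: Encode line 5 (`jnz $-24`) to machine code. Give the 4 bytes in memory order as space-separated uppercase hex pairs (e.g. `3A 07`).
E8 FF FF E1

L5: jnz op=0x70:7|imm=-24:25 ⇒ 0xe1ffffe8 ⇒ little e8 ff ff e1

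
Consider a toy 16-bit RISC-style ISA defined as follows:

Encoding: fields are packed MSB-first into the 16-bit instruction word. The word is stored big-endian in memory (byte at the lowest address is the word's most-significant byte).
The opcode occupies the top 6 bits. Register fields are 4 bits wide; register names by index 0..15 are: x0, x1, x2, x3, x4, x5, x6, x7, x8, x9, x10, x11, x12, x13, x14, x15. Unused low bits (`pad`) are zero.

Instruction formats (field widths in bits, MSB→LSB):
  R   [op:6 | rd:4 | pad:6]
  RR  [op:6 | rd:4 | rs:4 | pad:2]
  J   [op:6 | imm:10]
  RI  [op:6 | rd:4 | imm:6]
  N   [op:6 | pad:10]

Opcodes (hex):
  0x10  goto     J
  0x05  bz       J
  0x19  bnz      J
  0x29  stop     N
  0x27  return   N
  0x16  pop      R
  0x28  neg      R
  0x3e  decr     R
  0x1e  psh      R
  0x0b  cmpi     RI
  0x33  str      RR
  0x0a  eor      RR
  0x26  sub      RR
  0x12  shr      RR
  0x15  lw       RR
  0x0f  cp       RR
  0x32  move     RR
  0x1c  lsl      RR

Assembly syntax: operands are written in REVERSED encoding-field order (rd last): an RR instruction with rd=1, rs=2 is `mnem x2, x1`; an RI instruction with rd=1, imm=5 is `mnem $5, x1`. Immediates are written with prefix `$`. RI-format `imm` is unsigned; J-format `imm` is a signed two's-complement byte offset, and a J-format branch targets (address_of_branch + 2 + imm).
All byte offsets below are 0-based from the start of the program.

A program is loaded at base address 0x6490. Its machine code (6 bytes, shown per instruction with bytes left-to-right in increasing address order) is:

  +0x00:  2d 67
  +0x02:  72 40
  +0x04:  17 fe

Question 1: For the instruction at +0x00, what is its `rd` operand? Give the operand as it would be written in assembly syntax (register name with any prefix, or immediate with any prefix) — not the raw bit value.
x5

off 0x00: read 2d 67 as big → 0x2d67
  op=0x2d67>>10=0xb ⇒ cmpi (RI)
  [9:6] rd=5 = x5
  [5:0] imm=39 = $39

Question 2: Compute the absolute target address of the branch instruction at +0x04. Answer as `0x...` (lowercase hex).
0x6494

[04] 17 fe → 0x17fe
  op=0x17fe>>10=0x5 ⇒ bz (J)
  [9:0] imm=1022 (s10→-2) = $-2
  target = base 0x6490 + off 0x04 + 2 + imm -2 = 0x6494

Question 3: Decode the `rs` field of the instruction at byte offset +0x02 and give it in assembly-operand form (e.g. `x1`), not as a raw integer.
x0

[02] 72 40 → 0x7240
  top 6b → 0x1c → lsl [RR]
  rd: (w>>6)&0xf=0x9 → x9
  rs: (w>>2)&0xf=0x0 → x0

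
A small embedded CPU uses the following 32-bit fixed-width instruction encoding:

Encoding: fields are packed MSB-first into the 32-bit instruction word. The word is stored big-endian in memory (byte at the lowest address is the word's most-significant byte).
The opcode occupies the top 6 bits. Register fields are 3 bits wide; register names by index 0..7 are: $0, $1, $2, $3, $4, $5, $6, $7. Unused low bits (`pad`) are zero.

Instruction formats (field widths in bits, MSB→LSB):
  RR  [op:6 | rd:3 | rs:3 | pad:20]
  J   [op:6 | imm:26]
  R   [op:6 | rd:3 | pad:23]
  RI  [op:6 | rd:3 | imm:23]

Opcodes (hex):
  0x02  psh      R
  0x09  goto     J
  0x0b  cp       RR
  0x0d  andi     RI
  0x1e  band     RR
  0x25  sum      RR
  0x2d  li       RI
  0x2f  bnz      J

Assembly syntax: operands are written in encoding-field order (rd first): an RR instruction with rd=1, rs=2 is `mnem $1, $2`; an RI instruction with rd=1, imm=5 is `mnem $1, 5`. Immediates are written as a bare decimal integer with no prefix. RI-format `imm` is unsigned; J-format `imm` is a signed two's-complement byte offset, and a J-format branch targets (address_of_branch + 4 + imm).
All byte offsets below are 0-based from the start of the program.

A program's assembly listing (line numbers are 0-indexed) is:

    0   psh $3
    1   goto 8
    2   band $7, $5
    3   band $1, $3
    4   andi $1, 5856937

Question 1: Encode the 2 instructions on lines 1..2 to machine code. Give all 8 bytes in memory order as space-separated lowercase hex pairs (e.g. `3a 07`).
24 00 00 08 7b d0 00 00

line 1 (goto): pack op=0x9:6|imm=8:26 = 0x24000008; big→ 24 00 00 08
line 2 (band): pack op=0x1e:6|rd=7:3|rs=5:3|pad=0:20 = 0x7bd00000; big→ 7b d0 00 00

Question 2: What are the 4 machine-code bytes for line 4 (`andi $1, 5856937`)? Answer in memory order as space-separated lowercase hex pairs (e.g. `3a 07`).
line 4 (andi): pack op=0xd:6|rd=1:3|imm=5856937:23 = 0x34d95ea9; big→ 34 d9 5e a9

34 d9 5e a9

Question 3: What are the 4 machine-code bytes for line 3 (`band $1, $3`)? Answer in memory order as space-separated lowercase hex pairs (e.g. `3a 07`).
3. band fields op=0x1e:6|rd=1:3|rs=3:3|pad=0:20 → word 78b00000h → 78 b0 00 00

78 b0 00 00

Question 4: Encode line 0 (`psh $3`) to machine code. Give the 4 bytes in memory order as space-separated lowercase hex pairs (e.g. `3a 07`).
09 80 00 00

line 0 (psh): pack op=0x2:6|rd=3:3|pad=0:23 = 0x09800000; big→ 09 80 00 00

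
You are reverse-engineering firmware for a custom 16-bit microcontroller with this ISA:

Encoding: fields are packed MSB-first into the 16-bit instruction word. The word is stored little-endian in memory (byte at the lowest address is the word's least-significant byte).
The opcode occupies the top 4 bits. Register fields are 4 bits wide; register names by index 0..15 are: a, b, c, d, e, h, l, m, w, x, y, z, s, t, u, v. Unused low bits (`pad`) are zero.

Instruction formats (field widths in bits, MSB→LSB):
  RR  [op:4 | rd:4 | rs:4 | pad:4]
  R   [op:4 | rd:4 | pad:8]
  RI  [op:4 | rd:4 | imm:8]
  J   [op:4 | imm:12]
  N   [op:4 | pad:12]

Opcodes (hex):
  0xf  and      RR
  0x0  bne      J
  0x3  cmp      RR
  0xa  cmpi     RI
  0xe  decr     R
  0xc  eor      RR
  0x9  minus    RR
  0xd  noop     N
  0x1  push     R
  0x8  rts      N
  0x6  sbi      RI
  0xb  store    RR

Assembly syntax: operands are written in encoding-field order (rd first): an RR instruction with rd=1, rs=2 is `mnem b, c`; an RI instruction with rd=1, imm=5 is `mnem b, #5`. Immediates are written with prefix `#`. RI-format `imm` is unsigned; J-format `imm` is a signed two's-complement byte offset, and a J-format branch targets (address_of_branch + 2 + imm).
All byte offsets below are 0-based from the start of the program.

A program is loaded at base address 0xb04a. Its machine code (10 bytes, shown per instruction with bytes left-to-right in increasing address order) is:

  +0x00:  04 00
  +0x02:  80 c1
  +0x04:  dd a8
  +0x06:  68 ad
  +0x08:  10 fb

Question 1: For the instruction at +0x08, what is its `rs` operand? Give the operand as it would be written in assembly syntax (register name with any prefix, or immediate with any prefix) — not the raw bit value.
b

[08] 10 fb → 0xfb10
  top 4b → 0xf → and [RR]
  [11:8] rd=11 = z
  [7:4] rs=1 = b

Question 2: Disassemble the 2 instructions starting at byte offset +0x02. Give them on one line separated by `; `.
eor b, w; cmpi w, #221

off 0x02: read 80 c1 as little → 0xc180
  top 4b → 0xc → eor [RR]
  rd@[11:8]=0x1 ⇒ b
  rs@[7:4]=0x8 ⇒ w
off 0x04: read dd a8 as little → 0xa8dd
  top 4b → 0xa → cmpi [RI]
  rd@[11:8]=0x8 ⇒ w
  imm@[7:0]=0xdd ⇒ #221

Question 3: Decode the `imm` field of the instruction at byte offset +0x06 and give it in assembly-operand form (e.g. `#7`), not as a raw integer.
[06] 68 ad → 0xad68
  top 4b → 0xa → cmpi [RI]
  [11:8] rd=13 = t
  [7:0] imm=104 = #104

#104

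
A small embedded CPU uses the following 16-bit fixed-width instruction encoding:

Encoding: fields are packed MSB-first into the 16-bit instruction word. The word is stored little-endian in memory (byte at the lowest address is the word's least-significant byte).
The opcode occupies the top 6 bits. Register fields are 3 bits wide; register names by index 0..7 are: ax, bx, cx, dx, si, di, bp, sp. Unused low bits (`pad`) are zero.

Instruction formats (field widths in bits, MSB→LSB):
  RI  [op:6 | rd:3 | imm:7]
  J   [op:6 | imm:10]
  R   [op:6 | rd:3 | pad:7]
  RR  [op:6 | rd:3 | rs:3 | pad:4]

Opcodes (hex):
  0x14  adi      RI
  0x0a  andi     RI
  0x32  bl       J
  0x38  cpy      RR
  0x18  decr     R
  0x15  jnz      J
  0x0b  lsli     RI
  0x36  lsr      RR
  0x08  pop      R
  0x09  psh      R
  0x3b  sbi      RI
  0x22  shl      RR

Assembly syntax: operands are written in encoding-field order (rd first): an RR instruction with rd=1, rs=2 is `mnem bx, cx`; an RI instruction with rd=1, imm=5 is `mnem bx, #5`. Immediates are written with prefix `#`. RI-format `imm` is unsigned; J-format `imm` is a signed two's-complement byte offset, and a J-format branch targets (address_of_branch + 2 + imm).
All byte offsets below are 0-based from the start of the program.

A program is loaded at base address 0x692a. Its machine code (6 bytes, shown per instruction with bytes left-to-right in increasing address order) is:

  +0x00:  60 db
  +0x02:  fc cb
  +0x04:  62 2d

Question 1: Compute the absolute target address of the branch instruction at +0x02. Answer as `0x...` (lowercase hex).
@+02  little-endian(fc cb) = 0xcbfc
  opcode bits[15:10]=0x32: bl/J
  imm@[9:0]=0x3fc (s10→-4) ⇒ #-4
  target = base 0x692a + off 0x02 + 2 + imm -4 = 0x692a

0x692a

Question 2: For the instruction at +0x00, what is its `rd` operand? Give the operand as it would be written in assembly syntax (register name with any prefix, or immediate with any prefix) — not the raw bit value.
bp

[00] 60 db → 0xdb60
  op=0xdb60>>10=0x36 ⇒ lsr (RR)
  rd@[9:7]=0x6 ⇒ bp
  rs@[6:4]=0x6 ⇒ bp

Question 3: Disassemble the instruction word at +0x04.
[04] 62 2d → 0x2d62
  op=0x2d62>>10=0xb ⇒ lsli (RI)
  [9:7] rd=2 = cx
  [6:0] imm=98 = #98

lsli cx, #98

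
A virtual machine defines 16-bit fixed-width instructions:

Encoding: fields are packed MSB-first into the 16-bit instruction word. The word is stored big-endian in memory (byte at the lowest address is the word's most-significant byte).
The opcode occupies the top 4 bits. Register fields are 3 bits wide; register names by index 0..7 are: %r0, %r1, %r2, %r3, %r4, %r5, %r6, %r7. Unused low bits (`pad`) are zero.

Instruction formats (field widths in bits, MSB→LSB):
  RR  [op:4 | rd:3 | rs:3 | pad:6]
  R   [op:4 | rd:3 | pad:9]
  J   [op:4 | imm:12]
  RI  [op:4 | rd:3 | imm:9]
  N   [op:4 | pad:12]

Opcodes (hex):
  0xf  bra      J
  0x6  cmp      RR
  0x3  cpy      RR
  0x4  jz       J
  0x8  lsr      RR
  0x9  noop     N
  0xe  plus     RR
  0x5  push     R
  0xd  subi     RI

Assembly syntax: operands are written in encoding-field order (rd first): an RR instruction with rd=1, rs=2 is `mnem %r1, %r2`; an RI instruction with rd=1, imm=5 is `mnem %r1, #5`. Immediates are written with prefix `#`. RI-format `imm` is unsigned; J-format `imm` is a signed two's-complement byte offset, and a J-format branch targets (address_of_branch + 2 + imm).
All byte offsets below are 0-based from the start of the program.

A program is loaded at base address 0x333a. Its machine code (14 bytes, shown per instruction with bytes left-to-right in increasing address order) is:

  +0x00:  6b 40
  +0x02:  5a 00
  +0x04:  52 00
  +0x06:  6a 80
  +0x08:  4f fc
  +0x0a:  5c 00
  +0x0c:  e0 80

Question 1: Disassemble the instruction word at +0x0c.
off 0x0c: read e0 80 as big → 0xe080
  top 4b → 0xe → plus [RR]
  rd@[11:9]=0x0 ⇒ %r0
  rs@[8:6]=0x2 ⇒ %r2

plus %r0, %r2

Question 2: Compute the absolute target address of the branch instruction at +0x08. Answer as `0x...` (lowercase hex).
0x3340

@+08  big-endian(4f fc) = 0x4ffc
  opcode bits[15:12]=0x4: jz/J
  imm@[11:0]=0xffc (s12→-4) ⇒ #-4
  target = base 0x333a + off 0x08 + 2 + imm -4 = 0x3340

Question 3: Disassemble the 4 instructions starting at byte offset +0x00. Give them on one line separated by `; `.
off 0x00: read 6b 40 as big → 0x6b40
  opcode bits[15:12]=0x6: cmp/RR
  rd@[11:9]=0x5 ⇒ %r5
  rs@[8:6]=0x5 ⇒ %r5
off 0x02: read 5a 00 as big → 0x5a00
  opcode bits[15:12]=0x5: push/R
  rd@[11:9]=0x5 ⇒ %r5
off 0x04: read 52 00 as big → 0x5200
  opcode bits[15:12]=0x5: push/R
  rd@[11:9]=0x1 ⇒ %r1
off 0x06: read 6a 80 as big → 0x6a80
  opcode bits[15:12]=0x6: cmp/RR
  rd@[11:9]=0x5 ⇒ %r5
  rs@[8:6]=0x2 ⇒ %r2

cmp %r5, %r5; push %r5; push %r1; cmp %r5, %r2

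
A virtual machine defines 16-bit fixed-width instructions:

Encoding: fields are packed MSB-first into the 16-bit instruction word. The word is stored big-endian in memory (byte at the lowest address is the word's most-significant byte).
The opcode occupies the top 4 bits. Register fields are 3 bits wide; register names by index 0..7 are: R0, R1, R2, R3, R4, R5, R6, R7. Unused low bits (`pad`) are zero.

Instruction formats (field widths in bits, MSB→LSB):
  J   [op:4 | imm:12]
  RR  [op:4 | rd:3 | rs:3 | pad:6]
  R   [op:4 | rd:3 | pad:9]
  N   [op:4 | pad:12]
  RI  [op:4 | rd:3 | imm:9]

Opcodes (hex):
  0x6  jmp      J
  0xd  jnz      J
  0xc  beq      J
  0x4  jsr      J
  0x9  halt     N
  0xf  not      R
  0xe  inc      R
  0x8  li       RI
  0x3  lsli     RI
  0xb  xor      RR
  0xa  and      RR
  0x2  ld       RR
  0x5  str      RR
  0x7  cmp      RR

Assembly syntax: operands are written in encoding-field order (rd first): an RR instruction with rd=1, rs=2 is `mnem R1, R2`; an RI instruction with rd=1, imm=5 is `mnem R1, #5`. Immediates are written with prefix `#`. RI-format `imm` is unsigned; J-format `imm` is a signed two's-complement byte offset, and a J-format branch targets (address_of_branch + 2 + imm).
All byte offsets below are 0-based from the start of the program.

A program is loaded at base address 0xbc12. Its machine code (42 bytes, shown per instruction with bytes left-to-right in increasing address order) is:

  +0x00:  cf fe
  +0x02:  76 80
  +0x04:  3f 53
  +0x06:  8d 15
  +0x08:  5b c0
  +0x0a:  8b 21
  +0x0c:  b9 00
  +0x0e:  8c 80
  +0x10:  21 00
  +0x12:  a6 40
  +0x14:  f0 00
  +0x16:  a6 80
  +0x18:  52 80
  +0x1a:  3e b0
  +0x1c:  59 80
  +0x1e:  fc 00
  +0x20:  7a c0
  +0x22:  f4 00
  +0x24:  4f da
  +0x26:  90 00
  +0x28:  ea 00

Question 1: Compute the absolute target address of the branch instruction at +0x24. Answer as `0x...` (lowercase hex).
@+24  big-endian(4f da) = 0x4fda
  op=0x4fda>>12=0x4 ⇒ jsr (J)
  imm: (w>>0)&0xfff=0xfda (s12→-38) → #-38
  target = base 0xbc12 + off 0x24 + 2 + imm -38 = 0xbc12

0xbc12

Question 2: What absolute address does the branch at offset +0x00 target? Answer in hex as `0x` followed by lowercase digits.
+0x00: cf fe ⇒ word 0xcffe (big)
  opcode bits[15:12]=0xc: beq/J
  [11:0] imm=4094 (s12→-2) = #-2
  target = base 0xbc12 + off 0x00 + 2 + imm -2 = 0xbc12

0xbc12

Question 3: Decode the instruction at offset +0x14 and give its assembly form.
[14] f0 00 → 0xf000
  top 4b → 0xf → not [R]
  rd: (w>>9)&0x7=0x0 → R0

not R0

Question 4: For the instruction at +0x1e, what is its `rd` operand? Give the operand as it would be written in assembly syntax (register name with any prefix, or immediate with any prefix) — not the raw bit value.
@+1e  big-endian(fc 00) = 0xfc00
  opcode bits[15:12]=0xf: not/R
  [11:9] rd=6 = R6

R6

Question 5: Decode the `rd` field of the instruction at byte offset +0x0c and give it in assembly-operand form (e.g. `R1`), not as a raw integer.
[0c] b9 00 → 0xb900
  op=0xb900>>12=0xb ⇒ xor (RR)
  [11:9] rd=4 = R4
  [8:6] rs=4 = R4

R4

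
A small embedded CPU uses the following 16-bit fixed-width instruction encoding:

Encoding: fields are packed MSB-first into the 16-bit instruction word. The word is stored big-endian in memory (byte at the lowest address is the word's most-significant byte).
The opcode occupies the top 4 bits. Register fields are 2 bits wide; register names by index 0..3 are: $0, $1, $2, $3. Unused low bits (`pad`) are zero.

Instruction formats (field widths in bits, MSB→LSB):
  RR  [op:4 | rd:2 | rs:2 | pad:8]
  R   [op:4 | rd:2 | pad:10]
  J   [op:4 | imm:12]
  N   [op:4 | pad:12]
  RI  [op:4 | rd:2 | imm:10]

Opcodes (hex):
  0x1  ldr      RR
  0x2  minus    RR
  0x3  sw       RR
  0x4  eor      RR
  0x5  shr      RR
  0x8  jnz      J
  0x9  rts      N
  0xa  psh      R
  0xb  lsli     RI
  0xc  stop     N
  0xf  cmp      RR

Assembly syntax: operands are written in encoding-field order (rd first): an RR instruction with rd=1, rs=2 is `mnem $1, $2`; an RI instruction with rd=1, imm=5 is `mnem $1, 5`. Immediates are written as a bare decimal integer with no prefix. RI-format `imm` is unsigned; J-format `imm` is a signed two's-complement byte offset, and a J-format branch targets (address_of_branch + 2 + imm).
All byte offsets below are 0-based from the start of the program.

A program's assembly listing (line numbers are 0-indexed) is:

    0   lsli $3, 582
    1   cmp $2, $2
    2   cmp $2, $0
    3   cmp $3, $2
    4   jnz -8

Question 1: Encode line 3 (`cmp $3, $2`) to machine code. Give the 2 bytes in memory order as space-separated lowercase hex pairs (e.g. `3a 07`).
fe 00

L3: cmp op=0xf:4|rd=3:2|rs=2:2|pad=0:8 ⇒ 0xfe00 ⇒ big fe 00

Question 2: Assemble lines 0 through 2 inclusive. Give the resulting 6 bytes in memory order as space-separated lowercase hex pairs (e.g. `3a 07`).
be 46 fa 00 f8 00

L0: lsli op=0xb:4|rd=3:2|imm=582:10 ⇒ 0xbe46 ⇒ big be 46
L1: cmp op=0xf:4|rd=2:2|rs=2:2|pad=0:8 ⇒ 0xfa00 ⇒ big fa 00
L2: cmp op=0xf:4|rd=2:2|rs=0:2|pad=0:8 ⇒ 0xf800 ⇒ big f8 00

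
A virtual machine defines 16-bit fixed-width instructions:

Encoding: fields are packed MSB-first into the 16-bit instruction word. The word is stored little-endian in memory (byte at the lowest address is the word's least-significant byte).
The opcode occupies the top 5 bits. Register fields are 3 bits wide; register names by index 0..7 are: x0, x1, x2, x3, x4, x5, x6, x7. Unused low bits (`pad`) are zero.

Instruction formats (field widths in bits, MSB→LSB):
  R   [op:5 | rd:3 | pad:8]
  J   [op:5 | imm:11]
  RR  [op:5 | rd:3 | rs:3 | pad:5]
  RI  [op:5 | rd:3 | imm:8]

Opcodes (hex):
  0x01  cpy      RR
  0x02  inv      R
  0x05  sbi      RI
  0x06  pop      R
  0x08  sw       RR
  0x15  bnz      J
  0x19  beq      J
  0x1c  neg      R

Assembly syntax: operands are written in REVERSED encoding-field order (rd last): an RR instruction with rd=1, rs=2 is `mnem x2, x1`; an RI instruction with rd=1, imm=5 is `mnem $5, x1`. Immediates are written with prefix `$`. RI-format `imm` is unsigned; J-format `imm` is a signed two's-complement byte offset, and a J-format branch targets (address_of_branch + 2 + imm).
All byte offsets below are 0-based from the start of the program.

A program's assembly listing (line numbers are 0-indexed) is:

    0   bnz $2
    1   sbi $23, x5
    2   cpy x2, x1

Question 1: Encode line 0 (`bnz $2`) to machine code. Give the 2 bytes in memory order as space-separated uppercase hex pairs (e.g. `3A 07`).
02 A8

0. bnz fields op=0x15:5|imm=2:11 → word a802h → 02 a8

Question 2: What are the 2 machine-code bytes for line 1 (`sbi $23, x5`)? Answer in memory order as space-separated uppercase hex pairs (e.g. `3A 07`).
17 2D

1. sbi fields op=0x5:5|rd=5:3|imm=23:8 → word 2d17h → 17 2d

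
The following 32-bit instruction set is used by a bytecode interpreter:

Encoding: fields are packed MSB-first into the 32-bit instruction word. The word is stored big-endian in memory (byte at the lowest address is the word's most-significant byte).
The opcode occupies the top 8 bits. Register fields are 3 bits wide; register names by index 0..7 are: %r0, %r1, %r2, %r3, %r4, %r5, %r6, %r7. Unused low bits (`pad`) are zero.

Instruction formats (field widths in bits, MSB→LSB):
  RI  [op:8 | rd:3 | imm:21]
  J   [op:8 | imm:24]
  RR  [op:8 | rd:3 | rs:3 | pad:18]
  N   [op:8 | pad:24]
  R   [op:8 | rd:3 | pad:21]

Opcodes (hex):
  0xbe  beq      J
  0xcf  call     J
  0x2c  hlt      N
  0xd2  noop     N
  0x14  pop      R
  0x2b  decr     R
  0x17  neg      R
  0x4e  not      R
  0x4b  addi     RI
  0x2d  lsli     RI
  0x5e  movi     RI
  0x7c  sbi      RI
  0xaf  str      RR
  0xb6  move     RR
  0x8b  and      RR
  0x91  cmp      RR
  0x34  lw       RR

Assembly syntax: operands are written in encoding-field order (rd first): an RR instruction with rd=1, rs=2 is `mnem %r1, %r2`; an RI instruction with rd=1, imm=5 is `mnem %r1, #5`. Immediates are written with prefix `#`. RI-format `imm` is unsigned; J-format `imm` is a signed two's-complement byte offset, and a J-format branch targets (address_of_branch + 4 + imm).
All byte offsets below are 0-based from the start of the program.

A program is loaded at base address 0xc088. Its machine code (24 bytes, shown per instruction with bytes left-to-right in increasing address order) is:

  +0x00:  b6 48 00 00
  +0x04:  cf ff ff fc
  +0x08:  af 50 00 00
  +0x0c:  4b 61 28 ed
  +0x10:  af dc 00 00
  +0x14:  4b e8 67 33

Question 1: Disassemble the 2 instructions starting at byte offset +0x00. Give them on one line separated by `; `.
move %r2, %r2; call #-4

off 0x00: read b6 48 00 00 as big → 0xb6480000
  top 8b → 0xb6 → move [RR]
  [23:21] rd=2 = %r2
  [20:18] rs=2 = %r2
off 0x04: read cf ff ff fc as big → 0xcffffffc
  top 8b → 0xcf → call [J]
  [23:0] imm=16777212 (s24→-4) = #-4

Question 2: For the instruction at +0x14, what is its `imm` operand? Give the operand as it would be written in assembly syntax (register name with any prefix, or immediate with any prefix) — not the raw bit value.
+0x14: 4b e8 67 33 ⇒ word 0x4be86733 (big)
  opcode bits[31:24]=0x4b: addi/RI
  rd@[23:21]=0x7 ⇒ %r7
  imm@[20:0]=0x86733 ⇒ #550707

#550707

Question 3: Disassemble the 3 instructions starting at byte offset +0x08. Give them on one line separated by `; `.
[08] af 50 00 00 → 0xaf500000
  opcode bits[31:24]=0xaf: str/RR
  rd@[23:21]=0x2 ⇒ %r2
  rs@[20:18]=0x4 ⇒ %r4
[0c] 4b 61 28 ed → 0x4b6128ed
  opcode bits[31:24]=0x4b: addi/RI
  rd@[23:21]=0x3 ⇒ %r3
  imm@[20:0]=0x128ed ⇒ #76013
[10] af dc 00 00 → 0xafdc0000
  opcode bits[31:24]=0xaf: str/RR
  rd@[23:21]=0x6 ⇒ %r6
  rs@[20:18]=0x7 ⇒ %r7

str %r2, %r4; addi %r3, #76013; str %r6, %r7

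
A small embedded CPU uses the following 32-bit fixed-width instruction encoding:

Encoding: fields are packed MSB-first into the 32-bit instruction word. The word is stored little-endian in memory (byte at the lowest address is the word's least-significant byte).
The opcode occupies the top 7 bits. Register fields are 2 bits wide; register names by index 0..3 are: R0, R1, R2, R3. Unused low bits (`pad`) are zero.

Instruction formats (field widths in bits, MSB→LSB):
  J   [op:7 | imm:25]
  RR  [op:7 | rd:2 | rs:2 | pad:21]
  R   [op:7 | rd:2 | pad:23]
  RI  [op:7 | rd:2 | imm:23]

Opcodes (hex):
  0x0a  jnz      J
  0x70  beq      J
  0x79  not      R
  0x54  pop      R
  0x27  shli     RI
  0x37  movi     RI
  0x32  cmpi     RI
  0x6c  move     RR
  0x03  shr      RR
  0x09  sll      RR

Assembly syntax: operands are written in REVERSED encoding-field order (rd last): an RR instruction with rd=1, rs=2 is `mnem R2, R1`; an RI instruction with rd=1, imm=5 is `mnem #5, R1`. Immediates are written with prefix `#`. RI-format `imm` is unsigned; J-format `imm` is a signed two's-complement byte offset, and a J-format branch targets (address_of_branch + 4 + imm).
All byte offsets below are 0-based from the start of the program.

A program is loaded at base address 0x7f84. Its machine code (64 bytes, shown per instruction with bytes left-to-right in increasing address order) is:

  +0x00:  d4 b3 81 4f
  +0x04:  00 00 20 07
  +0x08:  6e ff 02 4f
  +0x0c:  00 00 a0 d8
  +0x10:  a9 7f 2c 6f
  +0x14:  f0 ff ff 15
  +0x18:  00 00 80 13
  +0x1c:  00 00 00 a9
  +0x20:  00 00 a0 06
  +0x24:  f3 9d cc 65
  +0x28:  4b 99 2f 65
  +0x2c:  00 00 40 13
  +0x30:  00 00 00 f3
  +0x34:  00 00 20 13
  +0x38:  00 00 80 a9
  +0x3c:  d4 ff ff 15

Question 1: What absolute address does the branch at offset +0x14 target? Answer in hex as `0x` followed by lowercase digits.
+0x14: f0 ff ff 15 ⇒ word 0x15fffff0 (little)
  top 7b → 0xa → jnz [J]
  imm: (w>>0)&0x1ffffff=0x1fffff0 (s25→-16) → #-16
  target = base 0x7f84 + off 0x14 + 4 + imm -16 = 0x7f8c

0x7f8c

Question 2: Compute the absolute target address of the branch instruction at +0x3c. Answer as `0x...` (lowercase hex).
0x7f98

@+3c  little-endian(d4 ff ff 15) = 0x15ffffd4
  opcode bits[31:25]=0xa: jnz/J
  imm: (w>>0)&0x1ffffff=0x1ffffd4 (s25→-44) → #-44
  target = base 0x7f84 + off 0x3c + 4 + imm -44 = 0x7f98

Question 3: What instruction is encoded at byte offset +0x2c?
@+2c  little-endian(00 00 40 13) = 0x13400000
  opcode bits[31:25]=0x9: sll/RR
  rd: (w>>23)&0x3=0x2 → R2
  rs: (w>>21)&0x3=0x2 → R2

sll R2, R2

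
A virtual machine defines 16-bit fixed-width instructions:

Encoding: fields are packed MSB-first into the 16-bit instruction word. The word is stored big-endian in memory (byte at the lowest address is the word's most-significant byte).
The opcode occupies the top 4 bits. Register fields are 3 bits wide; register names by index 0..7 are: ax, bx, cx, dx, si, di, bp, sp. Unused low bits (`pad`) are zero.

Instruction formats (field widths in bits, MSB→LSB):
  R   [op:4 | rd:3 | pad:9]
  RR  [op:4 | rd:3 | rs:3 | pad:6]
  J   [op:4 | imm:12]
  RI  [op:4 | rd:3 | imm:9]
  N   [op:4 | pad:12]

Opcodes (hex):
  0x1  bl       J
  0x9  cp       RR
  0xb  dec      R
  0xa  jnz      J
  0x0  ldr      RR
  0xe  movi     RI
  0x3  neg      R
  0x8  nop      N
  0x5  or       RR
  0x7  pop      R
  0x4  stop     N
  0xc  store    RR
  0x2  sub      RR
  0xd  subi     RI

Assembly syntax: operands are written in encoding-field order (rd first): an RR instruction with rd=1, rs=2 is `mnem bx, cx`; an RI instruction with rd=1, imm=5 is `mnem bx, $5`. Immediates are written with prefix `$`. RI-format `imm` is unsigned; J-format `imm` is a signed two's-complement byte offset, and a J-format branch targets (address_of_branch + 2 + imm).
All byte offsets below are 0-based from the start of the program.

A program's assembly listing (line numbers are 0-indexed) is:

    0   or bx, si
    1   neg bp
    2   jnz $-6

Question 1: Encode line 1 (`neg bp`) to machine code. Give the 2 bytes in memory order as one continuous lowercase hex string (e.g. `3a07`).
3c00

L1: neg op=0x3:4|rd=6:3|pad=0:9 ⇒ 0x3c00 ⇒ big 3c 00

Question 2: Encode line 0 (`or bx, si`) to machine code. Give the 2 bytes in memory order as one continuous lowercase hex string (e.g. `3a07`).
5300

line 0 (or): pack op=0x5:4|rd=1:3|rs=4:3|pad=0:6 = 0x5300; big→ 53 00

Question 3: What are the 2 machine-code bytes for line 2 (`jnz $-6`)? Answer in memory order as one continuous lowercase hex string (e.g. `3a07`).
line 2 (jnz): pack op=0xa:4|imm=-6:12 = 0xaffa; big→ af fa

affa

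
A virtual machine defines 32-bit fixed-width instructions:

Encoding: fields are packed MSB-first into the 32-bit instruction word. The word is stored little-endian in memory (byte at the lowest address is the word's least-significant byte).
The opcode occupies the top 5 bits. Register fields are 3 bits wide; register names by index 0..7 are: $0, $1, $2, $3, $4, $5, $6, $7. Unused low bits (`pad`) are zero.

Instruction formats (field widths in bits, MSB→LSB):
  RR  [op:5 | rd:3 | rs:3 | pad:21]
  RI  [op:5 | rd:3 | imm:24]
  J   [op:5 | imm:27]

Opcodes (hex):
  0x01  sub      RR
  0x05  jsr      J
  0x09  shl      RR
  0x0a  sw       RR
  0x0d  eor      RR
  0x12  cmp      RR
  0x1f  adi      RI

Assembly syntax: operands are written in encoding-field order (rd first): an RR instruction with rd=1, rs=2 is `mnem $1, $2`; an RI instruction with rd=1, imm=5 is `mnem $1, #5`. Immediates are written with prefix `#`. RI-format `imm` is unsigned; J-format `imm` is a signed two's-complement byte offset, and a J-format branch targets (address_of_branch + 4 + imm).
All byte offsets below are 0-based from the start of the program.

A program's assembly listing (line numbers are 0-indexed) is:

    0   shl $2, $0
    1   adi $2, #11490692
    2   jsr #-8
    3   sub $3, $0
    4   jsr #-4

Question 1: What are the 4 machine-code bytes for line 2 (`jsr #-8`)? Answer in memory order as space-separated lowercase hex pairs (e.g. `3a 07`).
line 2 (jsr): pack op=0x5:5|imm=-8:27 = 0x2ffffff8; little→ f8 ff ff 2f

f8 ff ff 2f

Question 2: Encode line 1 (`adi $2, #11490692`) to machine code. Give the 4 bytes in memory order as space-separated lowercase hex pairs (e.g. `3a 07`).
1. adi fields op=0x1f:5|rd=2:3|imm=11490692:24 → word faaf5584h → 84 55 af fa

84 55 af fa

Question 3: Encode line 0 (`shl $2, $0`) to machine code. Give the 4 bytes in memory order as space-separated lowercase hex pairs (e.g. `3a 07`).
00 00 00 4a

0. shl fields op=0x9:5|rd=2:3|rs=0:3|pad=0:21 → word 4a000000h → 00 00 00 4a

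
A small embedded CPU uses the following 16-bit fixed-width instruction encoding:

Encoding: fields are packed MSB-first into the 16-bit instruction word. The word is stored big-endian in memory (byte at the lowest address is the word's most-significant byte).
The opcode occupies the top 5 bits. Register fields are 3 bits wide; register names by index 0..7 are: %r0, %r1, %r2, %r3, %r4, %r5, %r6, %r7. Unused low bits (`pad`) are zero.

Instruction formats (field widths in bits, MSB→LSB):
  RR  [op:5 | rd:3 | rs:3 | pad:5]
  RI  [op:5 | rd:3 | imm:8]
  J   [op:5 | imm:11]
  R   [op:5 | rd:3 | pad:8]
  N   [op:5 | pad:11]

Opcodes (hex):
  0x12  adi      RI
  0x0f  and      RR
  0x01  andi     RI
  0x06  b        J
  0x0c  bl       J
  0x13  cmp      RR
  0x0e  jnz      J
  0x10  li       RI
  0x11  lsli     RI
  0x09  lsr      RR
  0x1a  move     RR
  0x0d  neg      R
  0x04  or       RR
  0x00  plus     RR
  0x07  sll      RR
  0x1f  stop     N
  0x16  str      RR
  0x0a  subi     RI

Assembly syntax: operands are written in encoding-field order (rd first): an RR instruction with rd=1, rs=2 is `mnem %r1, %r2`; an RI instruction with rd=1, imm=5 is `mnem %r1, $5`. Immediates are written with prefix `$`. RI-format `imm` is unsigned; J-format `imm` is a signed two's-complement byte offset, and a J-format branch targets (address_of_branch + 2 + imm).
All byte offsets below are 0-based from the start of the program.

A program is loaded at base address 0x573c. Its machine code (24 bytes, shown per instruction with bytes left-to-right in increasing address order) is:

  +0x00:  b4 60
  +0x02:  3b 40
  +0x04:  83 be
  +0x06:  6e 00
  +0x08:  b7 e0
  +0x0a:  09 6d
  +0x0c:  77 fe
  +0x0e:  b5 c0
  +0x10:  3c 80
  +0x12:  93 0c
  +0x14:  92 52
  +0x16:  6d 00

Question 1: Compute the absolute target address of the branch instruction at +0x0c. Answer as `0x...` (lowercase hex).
[0c] 77 fe → 0x77fe
  opcode bits[15:11]=0xe: jnz/J
  imm@[10:0]=0x7fe (s11→-2) ⇒ $-2
  target = base 0x573c + off 0x0c + 2 + imm -2 = 0x5748

0x5748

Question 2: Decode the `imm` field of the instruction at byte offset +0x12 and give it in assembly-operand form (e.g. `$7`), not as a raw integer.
[12] 93 0c → 0x930c
  opcode bits[15:11]=0x12: adi/RI
  rd: (w>>8)&0x7=0x3 → %r3
  imm: (w>>0)&0xff=0xc → $12

$12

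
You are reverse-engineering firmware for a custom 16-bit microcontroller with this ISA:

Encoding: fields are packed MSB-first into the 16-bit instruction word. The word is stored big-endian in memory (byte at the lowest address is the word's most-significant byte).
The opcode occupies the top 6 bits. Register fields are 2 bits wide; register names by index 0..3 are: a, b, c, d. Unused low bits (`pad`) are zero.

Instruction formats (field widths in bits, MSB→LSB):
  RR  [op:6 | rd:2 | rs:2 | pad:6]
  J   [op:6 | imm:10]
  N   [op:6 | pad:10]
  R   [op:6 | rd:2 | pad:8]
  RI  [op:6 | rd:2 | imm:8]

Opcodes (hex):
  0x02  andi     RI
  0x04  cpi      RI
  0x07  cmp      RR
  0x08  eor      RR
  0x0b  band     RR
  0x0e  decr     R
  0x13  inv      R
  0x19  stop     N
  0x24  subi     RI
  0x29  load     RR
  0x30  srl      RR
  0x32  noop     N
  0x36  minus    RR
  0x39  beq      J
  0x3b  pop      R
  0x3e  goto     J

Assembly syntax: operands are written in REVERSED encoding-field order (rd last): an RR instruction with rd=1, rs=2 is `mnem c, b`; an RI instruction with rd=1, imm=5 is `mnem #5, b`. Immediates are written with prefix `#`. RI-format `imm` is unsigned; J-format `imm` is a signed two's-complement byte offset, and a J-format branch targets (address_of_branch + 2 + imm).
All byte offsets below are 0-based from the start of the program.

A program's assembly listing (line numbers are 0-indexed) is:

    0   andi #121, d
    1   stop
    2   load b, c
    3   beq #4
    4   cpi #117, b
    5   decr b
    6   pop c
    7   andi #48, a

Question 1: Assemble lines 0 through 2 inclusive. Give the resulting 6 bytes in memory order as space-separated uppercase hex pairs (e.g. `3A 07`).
0B 79 64 00 A6 40

line 0 (andi): pack op=0x2:6|rd=3:2|imm=121:8 = 0x0b79; big→ 0b 79
line 1 (stop): pack op=0x19:6|pad=0:10 = 0x6400; big→ 64 00
line 2 (load): pack op=0x29:6|rd=2:2|rs=1:2|pad=0:6 = 0xa640; big→ a6 40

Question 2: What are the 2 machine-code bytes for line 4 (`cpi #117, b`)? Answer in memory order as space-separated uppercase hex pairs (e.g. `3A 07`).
11 75

L4: cpi op=0x4:6|rd=1:2|imm=117:8 ⇒ 0x1175 ⇒ big 11 75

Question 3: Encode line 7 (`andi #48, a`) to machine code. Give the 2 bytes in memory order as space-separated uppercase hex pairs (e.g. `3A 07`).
line 7 (andi): pack op=0x2:6|rd=0:2|imm=48:8 = 0x0830; big→ 08 30

08 30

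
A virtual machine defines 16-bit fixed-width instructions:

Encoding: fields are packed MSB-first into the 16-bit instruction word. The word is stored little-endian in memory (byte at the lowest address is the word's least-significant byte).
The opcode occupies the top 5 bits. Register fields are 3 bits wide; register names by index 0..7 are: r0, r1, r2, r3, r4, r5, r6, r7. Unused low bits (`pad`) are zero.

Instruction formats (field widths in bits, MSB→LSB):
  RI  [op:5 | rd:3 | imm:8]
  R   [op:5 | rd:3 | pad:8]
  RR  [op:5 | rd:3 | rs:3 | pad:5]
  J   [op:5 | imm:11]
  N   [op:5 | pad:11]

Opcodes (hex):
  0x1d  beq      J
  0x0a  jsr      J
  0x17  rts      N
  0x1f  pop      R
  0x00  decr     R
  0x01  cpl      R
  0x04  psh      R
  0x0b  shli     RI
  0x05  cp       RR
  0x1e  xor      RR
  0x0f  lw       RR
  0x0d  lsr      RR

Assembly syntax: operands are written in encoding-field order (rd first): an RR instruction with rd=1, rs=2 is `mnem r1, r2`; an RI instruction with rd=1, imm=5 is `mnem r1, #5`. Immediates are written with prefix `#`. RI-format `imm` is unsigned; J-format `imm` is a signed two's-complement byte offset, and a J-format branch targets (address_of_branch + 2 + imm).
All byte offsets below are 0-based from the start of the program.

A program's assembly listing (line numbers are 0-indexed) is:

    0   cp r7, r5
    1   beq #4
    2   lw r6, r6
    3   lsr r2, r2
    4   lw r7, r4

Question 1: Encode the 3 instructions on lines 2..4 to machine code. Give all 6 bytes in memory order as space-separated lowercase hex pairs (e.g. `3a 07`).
L2: lw op=0xf:5|rd=6:3|rs=6:3|pad=0:5 ⇒ 0x7ec0 ⇒ little c0 7e
L3: lsr op=0xd:5|rd=2:3|rs=2:3|pad=0:5 ⇒ 0x6a40 ⇒ little 40 6a
L4: lw op=0xf:5|rd=7:3|rs=4:3|pad=0:5 ⇒ 0x7f80 ⇒ little 80 7f

c0 7e 40 6a 80 7f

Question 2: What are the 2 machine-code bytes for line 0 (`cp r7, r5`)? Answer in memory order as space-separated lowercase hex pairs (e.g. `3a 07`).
a0 2f

0. cp fields op=0x5:5|rd=7:3|rs=5:3|pad=0:5 → word 2fa0h → a0 2f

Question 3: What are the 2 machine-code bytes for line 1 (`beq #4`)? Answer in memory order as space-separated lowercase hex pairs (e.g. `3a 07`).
04 e8

1. beq fields op=0x1d:5|imm=4:11 → word e804h → 04 e8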